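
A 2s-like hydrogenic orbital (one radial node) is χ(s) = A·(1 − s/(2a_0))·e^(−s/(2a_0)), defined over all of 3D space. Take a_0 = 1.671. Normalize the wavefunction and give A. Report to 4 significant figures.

Require ∫ |χ|² 4πs² ds = 1 over the whole domain.
In 3D with spherical symmetry the volume element is 4πs² ds.
Using ∫₀^∞ sⁿ e^(−αs) ds = n!/αⁿ⁺¹, with χ = A·(1 − s/(2a_0))·e^(−s/(2a_0)), the integral evaluates to A²·[8·π·a_0^3].
So A² = (8·π·a_0^3)^(−1).
Plugging in a_0 = 1.671 yields A = 0.092345.

A ≈ 0.09235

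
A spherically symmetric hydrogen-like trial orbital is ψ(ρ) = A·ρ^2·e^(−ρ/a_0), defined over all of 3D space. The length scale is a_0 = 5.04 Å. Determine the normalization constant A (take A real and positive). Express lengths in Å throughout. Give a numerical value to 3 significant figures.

A ≈ 0.000414 Å^(-7/2)

The normalization condition is ∫|ψ|² 4πρ² dρ = 1 from 0 to ∞.
In 3D with spherical symmetry the volume element is 4πρ² dρ.
With ∫₀^∞ ρ^6 e^(−αρ) dρ = 6!/α^7, carrying out the integral gives A² · 45·π·a_0^7/2.
So A² = (45·π·a_0^7/2)^(−1).
Plugging in a_0 = 5.04 yields A = 0.0004138.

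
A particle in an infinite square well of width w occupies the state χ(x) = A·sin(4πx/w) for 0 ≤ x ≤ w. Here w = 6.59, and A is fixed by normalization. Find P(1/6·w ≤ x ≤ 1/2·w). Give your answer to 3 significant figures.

P ≈ 0.299

|χ|² is the probability density, so P = ∫_{1/6·w}^{1/2·w} |χ|² dx.
With A² fixed by ∫|χ|² = 1, i.e. A² = (w/2)^(−1), substitute and integrate.
Let u = x/w; then A² and the length scale cancel, so P = ∫_{1/6}^{1/2} sin(4·π·u)^2 du ÷ ∫_{0}^{1} sin(4·π·u)^2 du.
An antiderivative of sin(4·π·u)^2 is u/2 - sin(4·π·u)·cos(4·π·u)/(8·π); evaluating from 1/6 to 1/2 gives -√(3)/(32·π) + 1/6, while the full integral is 1/2.
Evaluating gives P = (-√(3)/16 + π/3)/π.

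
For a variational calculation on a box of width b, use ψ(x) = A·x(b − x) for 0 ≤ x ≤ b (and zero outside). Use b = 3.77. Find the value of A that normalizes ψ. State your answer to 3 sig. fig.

A ≈ 0.198

Normalization requires ∫|ψ|² dx = 1, integrated from 0 to b.
∫|ψ|² dx = A²·(b^5/30).
With b = 3.77: A² = 0.03939 and A = 0.1985.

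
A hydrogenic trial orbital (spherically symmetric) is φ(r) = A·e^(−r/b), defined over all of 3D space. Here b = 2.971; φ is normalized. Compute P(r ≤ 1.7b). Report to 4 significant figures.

With dV = 4πr²dr, the probability is ∫|φ|² dV over r ≤ 1.7b.
Normalization gives A² = 1/(π·b^3).
Let u = r/b; then A², 4π and the length scale all cancel, so P = ∫_{0}^{1.7} u^2·e^(-2·u) du ÷ ∫_{0}^{∞} u^2·e^(-2·u) du.
Using ∫ u^2·e^(-2·u) du = -(2·u^2 + 2·u + 1)·e^(-2·u)/4, the numerator is 1/4 - 509·e^(-17/5)/200 and the denominator is 1/4.
This evaluates to P = 0.66026.

P ≈ 0.6603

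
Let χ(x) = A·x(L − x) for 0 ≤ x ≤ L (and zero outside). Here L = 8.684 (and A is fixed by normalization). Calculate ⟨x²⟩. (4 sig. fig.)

⟨x²⟩ = ∫ x^2 |χ|² dx over the full domain.
Evaluating both integrals, ⟨x²⟩ = 2·L^2/7.
With L = 8.684, ⟨x^2⟩ = 21.546.

⟨x^2⟩ ≈ 21.55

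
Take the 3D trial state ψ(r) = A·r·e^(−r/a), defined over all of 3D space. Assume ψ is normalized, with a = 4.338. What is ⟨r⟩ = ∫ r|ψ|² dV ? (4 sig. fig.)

The expectation value is the |ψ|²-weighted average of r: ∫ r|ψ|² 4πr² dr.
With ∫₀^∞ r^5 e^(−αr) dr = 5!/α^6, since the A² factors cancel between numerator and denominator, ⟨r⟩ = 5·a/2.
Putting a = 4.338 gives 10.845.

⟨r⟩ ≈ 10.85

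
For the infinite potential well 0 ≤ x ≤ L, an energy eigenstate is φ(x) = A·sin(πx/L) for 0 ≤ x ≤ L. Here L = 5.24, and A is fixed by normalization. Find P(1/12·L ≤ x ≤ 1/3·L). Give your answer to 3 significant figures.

P ≈ 0.192

P = ∫_{1/12·L}^{1/3·L} |φ(x)|² dx.
With A² fixed by ∫|φ|² = 1, i.e. A² = (L/2)^(−1), substitute and integrate.
Substituting u = x/L, A² and the length scale cancel in the ratio: P = ∫_{1/12}^{1/3} sin(π·u)^2 du / ∫_{0}^{1} sin(π·u)^2 du.
Using ∫ sin(π·u)^2 du = u/2 - sin(2·π·u)/(4·π), the numerator is -√(3)/(8·π) + 1/(8·π) + 1/8 and the denominator is 1/2.
Taking the ratio, P = (-√(3) + 1 + π)/(4·π).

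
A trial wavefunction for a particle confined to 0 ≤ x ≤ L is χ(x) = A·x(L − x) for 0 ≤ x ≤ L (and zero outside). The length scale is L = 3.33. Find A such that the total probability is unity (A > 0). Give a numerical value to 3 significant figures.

The normalization condition is ∫|χ|² dx = 1 from 0 to L.
Carrying out the integral gives A² · L^5/30.
Setting this equal to 1 gives A² = 1/(L^5/30).
Plugging in L = 3.33 yields A = 0.2707.

A ≈ 0.271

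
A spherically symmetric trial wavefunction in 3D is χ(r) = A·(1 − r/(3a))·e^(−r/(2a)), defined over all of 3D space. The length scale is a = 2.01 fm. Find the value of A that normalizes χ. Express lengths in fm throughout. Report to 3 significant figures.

The normalization condition is ∫|χ|² 4πr² dr = 1 from 0 to ∞.
(Spherical symmetry: dV = 4πr² dr.)
Recall ∫₀^∞ r^m e^(−r/β) dr = m!·β^(m+1), the integral (without the A² prefactor) comes out to 8·π·a^3/3.
Hence A² = 1/[8·π·a^3/3].
Substituting a = 2.01 gives A² = 0.01470, so A = 0.1212.

A ≈ 0.121 fm^(-3/2)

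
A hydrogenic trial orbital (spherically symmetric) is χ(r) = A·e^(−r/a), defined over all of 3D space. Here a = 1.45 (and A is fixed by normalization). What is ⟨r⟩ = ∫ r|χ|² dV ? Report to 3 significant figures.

⟨r⟩ = ∫ r |χ|² 4πr² dr over the full domain.
Using ∫₀^∞ rⁿ e^(−αr) dr = n!/αⁿ⁺¹, evaluating both integrals, ⟨r⟩ = 3·a/2.
Putting a = 1.45 gives 2.175.

⟨r⟩ ≈ 2.18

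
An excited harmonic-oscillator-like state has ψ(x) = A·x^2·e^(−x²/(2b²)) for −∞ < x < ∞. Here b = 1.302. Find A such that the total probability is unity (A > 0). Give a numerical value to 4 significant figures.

The normalization condition is ∫|ψ|² dx = 1 from −∞ to ∞.
Differentiating ∫e^(−αx²) dx = √(π/α) under α to get the higher moments, the integral (without the A² prefactor) comes out to 3·√(π)·b^5/4.
Setting this equal to 1 gives A² = 1/(3·√(π)·b^5/4).
Plugging in b = 1.302 yields A = 0.44839.

A ≈ 0.4484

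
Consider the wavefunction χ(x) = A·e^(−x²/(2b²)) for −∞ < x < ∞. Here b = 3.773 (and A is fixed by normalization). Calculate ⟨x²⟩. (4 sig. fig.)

⟨x^2⟩ ≈ 7.118

⟨x²⟩ = ∫ x^2 |χ|² dx over the full domain.
Evaluating both integrals, ⟨x²⟩ = b^2/2.
With b = 3.773, ⟨x^2⟩ = 7.1178.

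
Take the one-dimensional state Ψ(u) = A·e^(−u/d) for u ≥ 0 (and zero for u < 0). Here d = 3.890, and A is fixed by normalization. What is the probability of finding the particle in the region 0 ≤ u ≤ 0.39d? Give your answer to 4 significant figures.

P ≈ 0.5416

P = ∫_{0}^{0.39d} |Ψ(u)|² du.
The normalization integral ∫|Ψ|²du over the whole domain equals d/2·A², and A² cancels in the ratio.
In terms of t = u/d (A² and the length scale cancel between numerator and denominator), P = [∫_{0}^{0.39} e^(-2·t) dt] / [∫_{0}^{∞} e^(-2·t) dt].
An antiderivative of e^(-2·t) is -e^(-2·t)/2; evaluating from 0 to 0.39 gives 1/2 - e^(-39/50)/2, while the full integral is 1/2.
This works out to P = 0.54159.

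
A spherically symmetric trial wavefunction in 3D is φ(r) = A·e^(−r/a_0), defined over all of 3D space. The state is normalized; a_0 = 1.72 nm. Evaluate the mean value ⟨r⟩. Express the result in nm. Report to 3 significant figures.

⟨r⟩ ≈ 2.58 nm

By definition ⟨r⟩ = ∫ r |φ(r)|² 4πr² dr.
The ratio of the moment integral to the normalization integral gives ⟨r⟩ = 3·a_0/2.
With a_0 = 1.72, ⟨r⟩ = 2.580.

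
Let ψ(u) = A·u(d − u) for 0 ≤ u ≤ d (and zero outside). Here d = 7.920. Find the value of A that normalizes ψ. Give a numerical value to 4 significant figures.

Normalization requires ∫|ψ|² du = 1, integrated from 0 to d.
∫|ψ|² du = A²·(d^5/30).
Plugging in d = 7.920 yields A = 0.031028.

A ≈ 0.03103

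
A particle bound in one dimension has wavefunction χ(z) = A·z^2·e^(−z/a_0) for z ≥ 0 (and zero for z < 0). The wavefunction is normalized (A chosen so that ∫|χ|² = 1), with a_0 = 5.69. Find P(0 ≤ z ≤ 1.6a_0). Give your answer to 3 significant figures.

|χ|² is the probability density, so P = ∫_{0}^{1.6a_0} |χ|² dz.
With A² fixed by ∫|χ|² = 1, i.e. A² = (3·a_0^5/4)^(−1), substitute and integrate.
Let u = z/a_0; then A² and the length scale cancel, so P = ∫_{0}^{1.6} u^4·e^(-2·u) du ÷ ∫_{0}^{∞} u^4·e^(-2·u) du.
With ∫ u^4·e^(-2·u) du = -(u^4/2 + u^3 + 3·u^2/2 + 3·u/2 + 3/4)·e^(-2·u) + C, the region integral is ≈ 0.16454 and the full one is 3/4.
The result is P = 0.2194.

P ≈ 0.219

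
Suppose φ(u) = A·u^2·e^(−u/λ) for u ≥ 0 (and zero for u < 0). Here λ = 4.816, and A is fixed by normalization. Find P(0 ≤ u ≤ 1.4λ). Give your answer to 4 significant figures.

P = ∫_{0}^{1.4λ} |φ(u)|² du.
With A² fixed by ∫|φ|² = 1, i.e. A² = (3·λ^5/4)^(−1), substitute and integrate.
In terms of t = u/λ (A² and the length scale cancel between numerator and denominator), P = [∫_{0}^{1.4} t^4·e^(-2·t) dt] / [∫_{0}^{∞} t^4·e^(-2·t) dt].
With ∫ t^4·e^(-2·t) dt = -(t^4/2 + t^3 + 3·t^2/2 + 3·t/2 + 3/4)·e^(-2·t) + C, the region integral is ≈ 0.114243 and the full one is 3/4.
The result is P = 0.15232.

P ≈ 0.1523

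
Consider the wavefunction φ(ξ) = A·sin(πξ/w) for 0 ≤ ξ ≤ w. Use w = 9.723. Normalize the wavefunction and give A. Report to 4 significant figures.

Require ∫ |φ|² dξ = 1 over the whole domain.
With ∫₀^w sin²(nπξ/w) dξ = w/2, the integral (without the A² prefactor) comes out to w/2.
So A² = (w/2)^(−1).
Plugging in w = 9.723 yields A = 0.45354.

A ≈ 0.4535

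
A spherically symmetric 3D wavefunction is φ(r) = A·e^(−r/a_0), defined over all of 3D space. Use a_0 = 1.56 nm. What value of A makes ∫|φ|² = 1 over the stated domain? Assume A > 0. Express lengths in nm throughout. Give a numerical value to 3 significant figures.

Normalization requires ∫|φ|² 4πr² dr = 1, integrated from 0 to ∞.
The angular integral contributes 4π, leaving ∫₀^∞ r²|φ|² dr.
With ∫₀^∞ r^2 e^(−αr) dr = 2!/α^3, ∫|φ|² 4πr² dr = A²·(π·a_0^3).
Hence A² = 1/[π·a_0^3].
Substituting a_0 = 1.56 gives A² = 0.08384, so A = 0.2896.

A ≈ 0.290 nm^(-3/2)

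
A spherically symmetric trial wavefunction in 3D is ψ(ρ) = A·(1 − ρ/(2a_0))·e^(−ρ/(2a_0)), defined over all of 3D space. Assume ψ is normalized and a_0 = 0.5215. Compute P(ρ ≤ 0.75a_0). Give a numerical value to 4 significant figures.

P ≈ 0.02182

P = ∫ |ψ|² 4πρ² dρ over ρ ≤ 0.75a_0.
A² is fixed by ∫₀^∞ 4πρ²|ψ|² dρ = 1, i.e. A² = (8·π·a_0^3)^(−1).
Substituting u = ρ/a_0, A², 4π and the length scale all cancel in the ratio: P = ∫_{0}^{0.75} u^2·(1 - u/2)^2·e^(-u) du / ∫_{0}^{∞} u^2·(1 - u/2)^2·e^(-u) du.
Using ∫ u^2·(1 - u/2)^2·e^(-u) du = -(u^4/4 + u^2 + 2·u + 2)·e^(-u), the numerator is 2 - 4241·e^(-3/4)/1024 and the denominator is 2.
This evaluates to P = 0.021823.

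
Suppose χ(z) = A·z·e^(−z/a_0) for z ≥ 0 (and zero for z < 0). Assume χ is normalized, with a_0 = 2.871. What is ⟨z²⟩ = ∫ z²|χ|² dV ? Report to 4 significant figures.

By definition ⟨z²⟩ = ∫ z^2 |χ(z)|² dz.
Recall ∫₀^∞ z^m e^(−z/β) dz = m!·β^(m+1), since the A² factors cancel between numerator and denominator, ⟨z²⟩ = 3·a_0^2.
With a_0 = 2.871, ⟨z^2⟩ = 24.728.

⟨z^2⟩ ≈ 24.73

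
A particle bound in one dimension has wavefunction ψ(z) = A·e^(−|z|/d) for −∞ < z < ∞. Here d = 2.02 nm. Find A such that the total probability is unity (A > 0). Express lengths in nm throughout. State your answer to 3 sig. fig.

The normalization condition is ∫|ψ|² dz = 1 from −∞ to ∞.
Recall ∫₀^∞ z^m e^(−z/β) dz = m!·β^(m+1), ∫|ψ|² dz = A²·(d).
Setting this equal to 1 gives A² = 1/(d).
Substituting d = 2.02 gives A² = 0.4950, so A = 0.7036.

A ≈ 0.704 nm^(-1/2)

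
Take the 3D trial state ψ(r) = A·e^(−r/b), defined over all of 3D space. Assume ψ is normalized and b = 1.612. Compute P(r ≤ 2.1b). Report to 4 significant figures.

P ≈ 0.7898

With dV = 4πr²dr, the probability is ∫|ψ|² dV over r ≤ 2.1b.
The full normalization integral is A²·[π·b^3] = 1, fixing A².
Let u = r/b; then A², 4π and the length scale all cancel, so P = ∫_{0}^{2.1} u^2·e^(-2·u) du ÷ ∫_{0}^{∞} u^2·e^(-2·u) du.
An antiderivative of u^2·e^(-2·u) is -(2·u^2 + 2·u + 1)·e^(-2·u)/4; evaluating from 0 to 2.1 gives 1/4 - 701·e^(-21/5)/200, while the full integral is 1/4.
This evaluates to P = 0.78976.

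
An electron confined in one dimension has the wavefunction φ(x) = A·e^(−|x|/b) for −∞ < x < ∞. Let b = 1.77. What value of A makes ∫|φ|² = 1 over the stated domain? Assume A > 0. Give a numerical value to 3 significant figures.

We need A² ∫|f|² dx = 1, taking the integral from −∞ to ∞.
Using ∫₀^∞ xⁿ e^(−αx) dx = n!/αⁿ⁺¹, the integral (without the A² prefactor) comes out to b.
So A² = (b)^(−1).
With b = 1.77: A² = 0.5650 and A = 0.7516.

A ≈ 0.752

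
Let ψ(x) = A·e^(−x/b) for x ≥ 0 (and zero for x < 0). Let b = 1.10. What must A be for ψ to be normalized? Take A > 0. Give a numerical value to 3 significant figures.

We need A² ∫|f|² dx = 1, taking the integral from 0 to ∞.
Carrying out the integral gives A² · b/2.
So A² = (b/2)^(−1).
Substituting b = 1.10 gives A² = 1.818, so A = 1.348.

A ≈ 1.35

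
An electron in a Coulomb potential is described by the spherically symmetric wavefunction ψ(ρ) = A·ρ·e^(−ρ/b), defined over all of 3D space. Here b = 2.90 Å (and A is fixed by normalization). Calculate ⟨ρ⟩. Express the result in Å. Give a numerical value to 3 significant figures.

⟨ρ⟩ ≈ 7.25 Å

By definition ⟨ρ⟩ = ∫ ρ |ψ(ρ)|² 4πρ² dρ.
With ∫₀^∞ ρ^5 e^(−αρ) dρ = 5!/α^6, the ratio of the moment integral to the normalization integral gives ⟨ρ⟩ = 5·b/2.
With b = 2.90, ⟨ρ⟩ = 7.250.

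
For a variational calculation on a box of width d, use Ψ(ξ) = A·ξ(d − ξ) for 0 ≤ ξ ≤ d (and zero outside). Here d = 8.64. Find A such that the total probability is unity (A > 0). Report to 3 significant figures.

Require ∫ |Ψ|² dξ = 1 over the whole domain.
The integral (without the A² prefactor) comes out to d^5/30.
Setting this equal to 1 gives A² = 1/(d^5/30).
With d = 8.64: A² = 0.0006231 and A = 0.02496.

A ≈ 0.0250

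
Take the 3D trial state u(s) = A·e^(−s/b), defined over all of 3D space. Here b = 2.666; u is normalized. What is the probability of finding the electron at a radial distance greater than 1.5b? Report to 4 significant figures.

P = ∫ |u|² 4πs² ds over s > 1.5b.
The full normalization integral is A²·[π·b^3] = 1, fixing A².
In terms of t = s/b (A², 4π and the length scale all cancel between numerator and denominator), P = [∫_{1.5}^{∞} t^2·e^(-2·t) dt] / [∫_{0}^{∞} t^2·e^(-2·t) dt].
With ∫ t^2·e^(-2·t) dt = -(2·t^2 + 2·t + 1)·e^(-2·t)/4 + C, the region integral is 17·e^(-3)/8 and the full one is 1/4.
Taking the ratio yields P = 0.42319.

P ≈ 0.4232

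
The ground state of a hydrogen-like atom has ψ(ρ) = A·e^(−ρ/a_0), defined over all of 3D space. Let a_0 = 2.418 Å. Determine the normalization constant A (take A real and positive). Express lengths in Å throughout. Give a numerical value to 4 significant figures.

A ≈ 0.1501 Å^(-3/2)

Normalization requires ∫|ψ|² 4πρ² dρ = 1, integrated from 0 to ∞.
In 3D with spherical symmetry the volume element is 4πρ² dρ.
Using ∫₀^∞ ρⁿ e^(−αρ) dρ = n!/αⁿ⁺¹, the integral (without the A² prefactor) comes out to π·a_0^3.
So A² = (π·a_0^3)^(−1).
Plugging in a_0 = 2.418 yields A = 0.15005.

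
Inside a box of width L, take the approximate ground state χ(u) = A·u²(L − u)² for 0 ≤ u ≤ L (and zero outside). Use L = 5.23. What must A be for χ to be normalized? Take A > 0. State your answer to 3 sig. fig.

A ≈ 0.0147

Normalization requires ∫|χ|² du = 1, integrated from 0 to L.
Expanding the polynomial and integrating term by term, ∫|χ|² du = A²·(L^9/630).
With L = 5.23: A² = 0.0002152 and A = 0.01467.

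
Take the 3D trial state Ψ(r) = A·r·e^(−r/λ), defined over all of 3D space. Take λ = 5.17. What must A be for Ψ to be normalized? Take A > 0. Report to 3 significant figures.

A ≈ 0.00536

The normalization condition is ∫|Ψ|² 4πr² dr = 1 from 0 to ∞.
(Spherical symmetry: dV = 4πr² dr.)
Using ∫₀^∞ rⁿ e^(−αr) dr = n!/αⁿ⁺¹, with Ψ = A·r·e^(−r/λ), the integral evaluates to A²·[3·π·λ^5].
With λ = 5.17: A² = 0.00002873 and A = 0.005360.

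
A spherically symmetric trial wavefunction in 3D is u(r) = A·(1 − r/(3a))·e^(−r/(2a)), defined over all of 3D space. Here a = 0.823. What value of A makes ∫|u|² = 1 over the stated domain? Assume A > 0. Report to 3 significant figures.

Require ∫ |u|² 4πr² dr = 1 over the whole domain.
∫|u|² 4πr² dr = A²·(8·π·a^3/3).
Hence A² = 1/[8·π·a^3/3].
Plugging in a = 0.823 yields A = 0.4627.

A ≈ 0.463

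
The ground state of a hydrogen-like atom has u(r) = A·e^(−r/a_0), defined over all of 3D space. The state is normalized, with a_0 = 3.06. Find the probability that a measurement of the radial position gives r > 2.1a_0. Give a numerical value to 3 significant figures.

P = ∫ |u|² 4πr² dr over r > 2.1a_0.
A² is fixed by ∫₀^∞ 4πr²|u|² dr = 1, i.e. A² = (π·a_0^3)^(−1).
Let t = r/a_0; then A², 4π and the length scale all cancel, so P = ∫_{2.1}^{∞} t^2·e^(-2·t) dt ÷ ∫_{0}^{∞} t^2·e^(-2·t) dt.
Using ∫ t^2·e^(-2·t) dt = -(2·t^2 + 2·t + 1)·e^(-2·t)/4, the numerator is 701·e^(-21/5)/200 and the denominator is 1/4.
Taking the ratio yields P = 0.2102.

P ≈ 0.210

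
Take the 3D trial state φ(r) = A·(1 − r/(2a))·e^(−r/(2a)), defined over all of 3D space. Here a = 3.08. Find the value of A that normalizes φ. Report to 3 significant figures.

A ≈ 0.0369

The normalization condition is ∫|φ|² 4πr² dr = 1 from 0 to ∞.
(Spherical symmetry: dV = 4πr² dr.)
∫|φ|² 4πr² dr = A²·(8·π·a^3).
Substituting a = 3.08 gives A² = 0.001362, so A = 0.03690.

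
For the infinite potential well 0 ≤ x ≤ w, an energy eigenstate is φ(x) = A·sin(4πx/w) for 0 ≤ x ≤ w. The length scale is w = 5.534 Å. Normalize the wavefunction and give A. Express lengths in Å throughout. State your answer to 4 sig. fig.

A ≈ 0.6012 Å^(-1/2)

The normalization condition is ∫|φ|² dx = 1 from 0 to w.
With ∫₀^w sin²(nπx/w) dx = w/2, the integral (without the A² prefactor) comes out to w/2.
Hence A² = 1/[w/2].
Substituting w = 5.534 gives A² = 0.36140, so A = 0.60117.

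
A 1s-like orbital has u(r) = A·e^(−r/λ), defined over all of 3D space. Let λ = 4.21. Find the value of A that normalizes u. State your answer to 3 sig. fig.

A ≈ 0.0653

Normalization requires ∫|u|² 4πr² dr = 1, integrated from 0 to ∞.
Using ∫₀^∞ rⁿ e^(−αr) dr = n!/αⁿ⁺¹, carrying out the integral gives A² · π·λ^3.
Setting this equal to 1 gives A² = 1/(π·λ^3).
With λ = 4.21: A² = 0.004266 and A = 0.06531.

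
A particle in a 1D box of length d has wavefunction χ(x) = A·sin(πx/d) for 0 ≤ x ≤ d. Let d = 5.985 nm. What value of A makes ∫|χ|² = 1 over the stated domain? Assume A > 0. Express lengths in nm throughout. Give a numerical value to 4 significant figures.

Require ∫ |χ|² dx = 1 over the whole domain.
With ∫₀^d sin²(nπx/d) dx = d/2, carrying out the integral gives A² · d/2.
Hence A² = 1/[d/2].
With d = 5.985: A² = 0.33417 and A = 0.57807.

A ≈ 0.5781 nm^(-1/2)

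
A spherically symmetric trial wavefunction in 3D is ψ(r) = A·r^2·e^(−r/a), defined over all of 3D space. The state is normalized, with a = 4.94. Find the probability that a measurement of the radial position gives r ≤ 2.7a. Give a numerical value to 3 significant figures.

P = ∫ |ψ|² 4πr² dr over r ≤ 2.7a.
Normalization gives A² = 1/(45·π·a^7/2).
Let u = r/a; then A², 4π and the length scale all cancel, so P = ∫_{0}^{2.7} u^6·e^(-2·u) du ÷ ∫_{0}^{∞} u^6·e^(-2·u) du.
An antiderivative of u^6·e^(-2·u) is -(4·u^6 + 12·u^5 + 30·u^4 + 60·u^3 + 90·u^2 + 90·u + 45)·e^(-2·u)/8; evaluating from 0 to 2.7 gives ≈ 1.6781, while the full integral is 45/8.
The region integral divided by the full integral gives P = 0.2983.

P ≈ 0.298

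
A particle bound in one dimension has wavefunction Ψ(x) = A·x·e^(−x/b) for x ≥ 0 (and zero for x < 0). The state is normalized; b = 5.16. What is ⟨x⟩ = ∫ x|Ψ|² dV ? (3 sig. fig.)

⟨x⟩ ≈ 7.74

The expectation value is the |Ψ|²-weighted average of x: ∫ x|Ψ|² dx.
Recall ∫₀^∞ x^m e^(−x/β) dx = m!·β^(m+1), the ratio of the moment integral to the normalization integral gives ⟨x⟩ = 3·b/2.
With b = 5.16, ⟨x⟩ = 7.740.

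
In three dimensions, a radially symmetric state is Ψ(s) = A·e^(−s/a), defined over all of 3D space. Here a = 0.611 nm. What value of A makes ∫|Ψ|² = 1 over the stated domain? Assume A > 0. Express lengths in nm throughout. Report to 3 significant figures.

A ≈ 1.18 nm^(-3/2)

The normalization condition is ∫|Ψ|² 4πs² ds = 1 from 0 to ∞.
(Spherical symmetry: dV = 4πs² ds.)
∫|Ψ|² 4πs² ds = A²·(π·a^3).
Setting this equal to 1 gives A² = 1/(π·a^3).
Plugging in a = 0.611 yields A = 1.181.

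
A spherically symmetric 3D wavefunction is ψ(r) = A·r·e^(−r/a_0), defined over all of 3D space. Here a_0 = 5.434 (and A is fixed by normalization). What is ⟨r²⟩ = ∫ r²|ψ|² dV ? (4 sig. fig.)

⟨r^2⟩ ≈ 221.5

By definition ⟨r²⟩ = ∫ r^2 |ψ(r)|² 4πr² dr.
With ∫₀^∞ r^6 e^(−αr) dr = 6!/α^7, the ratio of the moment integral to the normalization integral gives ⟨r²⟩ = 15·a_0^2/2.
Putting a_0 = 5.434 gives 221.46.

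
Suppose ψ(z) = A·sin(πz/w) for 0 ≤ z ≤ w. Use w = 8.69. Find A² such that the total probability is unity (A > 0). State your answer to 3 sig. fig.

Normalization requires ∫|ψ|² dz = 1, integrated from 0 to w.
With ∫₀^w sin²(nπz/w) dz = w/2, with ψ = A·sin(πz/w), the integral evaluates to A²·[w/2].
Hence A² = 1/[w/2].
With w = 8.69: A² = 0.2301 and A = 0.4797.

A^2 ≈ 0.230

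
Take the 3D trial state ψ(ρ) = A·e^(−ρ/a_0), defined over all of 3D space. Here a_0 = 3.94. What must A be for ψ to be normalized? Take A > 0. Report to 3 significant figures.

A ≈ 0.0721

The normalization condition is ∫|ψ|² 4πρ² dρ = 1 from 0 to ∞.
In 3D with spherical symmetry the volume element is 4πρ² dρ.
Using ∫₀^∞ ρⁿ e^(−αρ) dρ = n!/αⁿ⁺¹, with ψ = A·e^(−ρ/a_0), the integral evaluates to A²·[π·a_0^3].
Hence A² = 1/[π·a_0^3].
Plugging in a_0 = 3.94 yields A = 0.07214.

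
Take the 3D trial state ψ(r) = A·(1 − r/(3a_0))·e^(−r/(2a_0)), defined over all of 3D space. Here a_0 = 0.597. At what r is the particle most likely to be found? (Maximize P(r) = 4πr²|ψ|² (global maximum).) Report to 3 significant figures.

The maximum of P(r) = 4πr²|ψ|² occurs where its derivative vanishes.
Solving yields r = a_0.
With a_0 = 0.597, the most probable radial distance is 0.5970.

r ≈ 0.597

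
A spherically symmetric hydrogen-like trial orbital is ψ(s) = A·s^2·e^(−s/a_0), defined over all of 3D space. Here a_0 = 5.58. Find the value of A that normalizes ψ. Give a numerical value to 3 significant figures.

The normalization condition is ∫|ψ|² 4πs² ds = 1 from 0 to ∞.
(Spherical symmetry: dV = 4πs² ds.)
∫|ψ|² 4πs² ds = A²·(45·π·a_0^7/2).
Substituting a_0 = 5.58 gives A² = 8.399E-8, so A = 0.0002898.

A ≈ 0.000290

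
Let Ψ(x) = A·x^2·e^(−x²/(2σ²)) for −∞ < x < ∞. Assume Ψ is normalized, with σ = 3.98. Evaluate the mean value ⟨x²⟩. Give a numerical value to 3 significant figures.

⟨x²⟩ = ∫ x^2 |Ψ|² dx over the full domain.
Evaluating both integrals, ⟨x²⟩ = 5·σ^2/2.
With σ = 3.98, ⟨x^2⟩ = 39.60.

⟨x^2⟩ ≈ 39.6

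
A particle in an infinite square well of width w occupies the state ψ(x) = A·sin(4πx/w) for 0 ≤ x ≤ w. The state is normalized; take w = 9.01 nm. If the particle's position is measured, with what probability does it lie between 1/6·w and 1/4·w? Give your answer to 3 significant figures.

P ≈ 0.0489

The probability is P = ∫ |ψ|² dx over [1/6·w, 1/4·w].
Since A² = 1/(w/2), this is the region integral divided by the full normalization integral.
Substituting u = x/w, A² and the length scale cancel in the ratio: P = ∫_{1/6}^{1/4} sin(4·π·u)^2 du / ∫_{0}^{1} sin(4·π·u)^2 du.
Using ∫ sin(4·π·u)^2 du = u/2 - sin(4·π·u)·cos(4·π·u)/(8·π), the numerator is -√(3)/(32·π) + 1/24 and the denominator is 1/2.
Evaluating gives P = (-√(3)/16 + π/12)/π.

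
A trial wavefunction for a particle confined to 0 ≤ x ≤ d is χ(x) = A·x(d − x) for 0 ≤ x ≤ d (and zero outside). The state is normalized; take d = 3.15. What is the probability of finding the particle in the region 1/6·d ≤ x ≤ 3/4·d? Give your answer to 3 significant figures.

|χ|² is the probability density, so P = ∫_{1/6·d}^{3/4·d} |χ|² dx.
With A² fixed by ∫|χ|² = 1, i.e. A² = (d^5/30)^(−1), substitute and integrate.
In terms of u = x/d (A² and the length scale cancel between numerator and denominator), P = [∫_{1/6}^{3/4} u^2·(1 - u)^2 du] / [∫_{0}^{1} u^2·(1 - u)^2 du].
With ∫ u^2·(1 - u)^2 du = u^3·(6·u^2 - 15·u + 10)/30 + C, the region integral is ≈ 0.028700 and the full one is 1/30.
The result is P = 0.8610.

P ≈ 0.861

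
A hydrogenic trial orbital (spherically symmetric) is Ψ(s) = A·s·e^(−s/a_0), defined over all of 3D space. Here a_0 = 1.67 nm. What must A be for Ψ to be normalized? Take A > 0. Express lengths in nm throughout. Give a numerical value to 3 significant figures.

The normalization condition is ∫|Ψ|² 4πs² ds = 1 from 0 to ∞.
Recall ∫₀^∞ s^m e^(−s/β) ds = m!·β^(m+1), the integral (without the A² prefactor) comes out to 3·π·a_0^5.
With a_0 = 1.67: A² = 0.008169 and A = 0.09038.

A ≈ 0.0904 nm^(-5/2)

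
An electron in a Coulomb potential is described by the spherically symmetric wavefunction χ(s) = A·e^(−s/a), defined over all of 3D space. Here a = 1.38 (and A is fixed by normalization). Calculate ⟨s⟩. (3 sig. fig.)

⟨s⟩ ≈ 2.07

By definition ⟨s⟩ = ∫ s |χ(s)|² 4πs² ds.
Since the A² factors cancel between numerator and denominator, ⟨s⟩ = 3·a/2.
With a = 1.38, ⟨s⟩ = 2.070.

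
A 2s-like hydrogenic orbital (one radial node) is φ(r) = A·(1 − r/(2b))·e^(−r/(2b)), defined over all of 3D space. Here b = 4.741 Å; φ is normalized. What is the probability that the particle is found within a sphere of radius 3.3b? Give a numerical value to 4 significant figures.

P ≈ 0.09382

With dV = 4πr²dr, the probability is ∫|φ|² dV over r ≤ 3.3b.
Normalization gives A² = 1/(8·π·b^3).
Substituting u = r/b, A², 4π and the length scale all cancel in the ratio: P = ∫_{0}^{3.3} u^2·(1 - u/2)^2·e^(-u) du / ∫_{0}^{∞} u^2·(1 - u/2)^2·e^(-u) du.
An antiderivative of u^2·(1 - u/2)^2·e^(-u) is -(u^4/4 + u^2 + 2·u + 2)·e^(-u); evaluating from 0 to 3.3 gives ≈ 0.187634, while the full integral is 2.
Taking the ratio yields P = 0.093817.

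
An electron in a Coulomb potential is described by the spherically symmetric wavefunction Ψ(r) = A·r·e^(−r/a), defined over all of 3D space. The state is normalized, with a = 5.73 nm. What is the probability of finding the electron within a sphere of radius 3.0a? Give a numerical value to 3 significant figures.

With dV = 4πr²dr, the probability is ∫|Ψ|² dV over r ≤ 3.0a.
A² is fixed by ∫₀^∞ 4πr²|Ψ|² dr = 1, i.e. A² = (3·π·a^5)^(−1).
Let u = r/a; then A², 4π and the length scale all cancel, so P = ∫_{0}^{3.0} u^4·e^(-2·u) du ÷ ∫_{0}^{∞} u^4·e^(-2·u) du.
An antiderivative of u^4·e^(-2·u) is -(u^4/2 + u^3 + 3·u^2/2 + 3·u/2 + 3/4)·e^(-2·u); evaluating from 0 to 3.0 gives 3/4 - 345·e^(-6)/4, while the full integral is 3/4.
Taking the ratio yields P = 0.7149.

P ≈ 0.715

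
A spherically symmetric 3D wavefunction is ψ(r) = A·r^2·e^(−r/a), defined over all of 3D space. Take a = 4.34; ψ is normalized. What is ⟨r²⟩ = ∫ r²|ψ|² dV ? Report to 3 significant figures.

⟨r^2⟩ ≈ 264

By definition ⟨r²⟩ = ∫ r^2 |ψ(r)|² 4πr² dr.
Evaluating both integrals, ⟨r²⟩ = 14·a^2.
With a = 4.34, ⟨r^2⟩ = 263.7.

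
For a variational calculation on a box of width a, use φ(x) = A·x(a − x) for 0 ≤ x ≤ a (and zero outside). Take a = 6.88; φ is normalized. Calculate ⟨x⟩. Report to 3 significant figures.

The expectation value is the |φ|²-weighted average of x: ∫ x|φ|² dx.
Since the A² factors cancel between numerator and denominator, ⟨x⟩ = a/2.
With a = 6.88, ⟨x⟩ = 3.440.

⟨x⟩ ≈ 3.44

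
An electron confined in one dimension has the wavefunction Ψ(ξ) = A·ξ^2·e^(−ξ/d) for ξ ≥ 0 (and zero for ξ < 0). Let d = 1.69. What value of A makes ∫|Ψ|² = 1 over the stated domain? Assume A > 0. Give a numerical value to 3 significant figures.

A ≈ 0.311

Require ∫ |Ψ|² dξ = 1 over the whole domain.
With ∫₀^∞ ξ^4 e^(−αξ) dξ = 4!/α^5, the integral (without the A² prefactor) comes out to 3·d^5/4.
So A² = (3·d^5/4)^(−1).
With d = 1.69: A² = 0.09672 and A = 0.3110.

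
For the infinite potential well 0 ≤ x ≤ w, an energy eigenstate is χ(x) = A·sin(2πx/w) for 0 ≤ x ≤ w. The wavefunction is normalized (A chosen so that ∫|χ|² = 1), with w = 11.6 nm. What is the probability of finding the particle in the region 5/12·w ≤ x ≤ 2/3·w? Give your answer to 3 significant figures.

P = ∫_{5/12·w}^{2/3·w} |χ(x)|² dx.
With A² fixed by ∫|χ|² = 1, i.e. A² = (w/2)^(−1), substitute and integrate.
Let u = x/w; then A² and the length scale cancel, so P = ∫_{5/12}^{2/3} sin(2·π·u)^2 du ÷ ∫_{0}^{1} sin(2·π·u)^2 du.
An antiderivative of sin(2·π·u)^2 is u/2 - sin(4·π·u)/(8·π); evaluating from 5/12 to 2/3 gives -√(3)/(8·π) + 1/8, while the full integral is 1/2.
This works out to P = (π - √(3))/(4·π).

P ≈ 0.112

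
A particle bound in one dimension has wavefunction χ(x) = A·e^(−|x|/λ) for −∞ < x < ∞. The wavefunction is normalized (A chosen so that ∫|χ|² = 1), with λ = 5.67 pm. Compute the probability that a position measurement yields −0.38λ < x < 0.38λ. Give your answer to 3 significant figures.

P ≈ 0.532

P = ∫_{−0.38λ}^{0.38λ} |χ(x)|² dx.
The normalization integral ∫|χ|²dx over the whole domain equals λ·A², and A² cancels in the ratio.
By symmetry take twice the x ≥ 0 contribution in numerator and denominator; the 2's cancel. Substituting u = x/λ, A² and the length scale cancel in the ratio: P = ∫_{0}^{0.38} e^(-2·u) du / ∫_{0}^{∞} e^(-2·u) du.
An antiderivative of e^(-2·u) is -e^(-2·u)/2; evaluating from 0 to 0.38 gives 1/2 - e^(-19/25)/2, while the full integral is 1/2.
Evaluating gives P = 0.5323.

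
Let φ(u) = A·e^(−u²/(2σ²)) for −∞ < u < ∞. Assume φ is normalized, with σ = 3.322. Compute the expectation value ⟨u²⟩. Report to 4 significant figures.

⟨u²⟩ = ∫ u^2 |φ|² du over the full domain.
Evaluating both integrals, ⟨u²⟩ = σ^2/2.
With σ = 3.322, ⟨u^2⟩ = 5.5178.

⟨u^2⟩ ≈ 5.518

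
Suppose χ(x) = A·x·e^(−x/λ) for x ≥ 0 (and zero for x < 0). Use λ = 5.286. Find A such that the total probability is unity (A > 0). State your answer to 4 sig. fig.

Require ∫ |χ|² dx = 1 over the whole domain.
The integral (without the A² prefactor) comes out to λ^3/4.
Hence A² = 1/[λ^3/4].
Substituting λ = 5.286 gives A² = 0.027082, so A = 0.16457.

A ≈ 0.1646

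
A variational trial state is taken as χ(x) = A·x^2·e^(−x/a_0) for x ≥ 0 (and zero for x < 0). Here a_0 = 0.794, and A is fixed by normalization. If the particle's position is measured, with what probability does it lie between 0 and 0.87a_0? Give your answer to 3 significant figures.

|χ|² is the probability density, so P = ∫_{0}^{0.87a_0} |χ|² dx.
Since A² = 1/(3·a_0^5/4), this is the region integral divided by the full normalization integral.
In terms of u = x/a_0 (A² and the length scale cancel between numerator and denominator), P = [∫_{0}^{0.87} u^4·e^(-2·u) du] / [∫_{0}^{∞} u^4·e^(-2·u) du].
An antiderivative of u^4·e^(-2·u) is -(u^4/2 + u^3 + 3·u^2/2 + 3·u/2 + 3/4)·e^(-2·u); evaluating from 0 to 0.87 gives ≈ 0.024170, while the full integral is 3/4.
This works out to P = 0.03223.

P ≈ 0.0322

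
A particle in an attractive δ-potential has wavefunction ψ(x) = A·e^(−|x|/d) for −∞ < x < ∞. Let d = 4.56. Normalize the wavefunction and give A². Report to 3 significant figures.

A^2 ≈ 0.219

We need A² ∫|f|² dx = 1, taking the integral from −∞ to ∞.
Carrying out the integral gives A² · d.
Setting this equal to 1 gives A² = 1/(d).
Substituting d = 4.56 gives A² = 0.2193, so A = 0.4683.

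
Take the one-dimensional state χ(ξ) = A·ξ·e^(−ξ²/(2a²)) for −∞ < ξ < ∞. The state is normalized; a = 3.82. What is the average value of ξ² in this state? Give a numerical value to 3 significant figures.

By definition ⟨ξ²⟩ = ∫ ξ^2 |χ(ξ)|² dξ.
Using the Gaussian integral ∫_{−∞}^{∞} e^(−αξ²) dξ = √(π/α), the ratio of the moment integral to the normalization integral gives ⟨ξ²⟩ = 3·a^2/2.
With a = 3.82, ⟨ξ^2⟩ = 21.89.

⟨ξ^2⟩ ≈ 21.9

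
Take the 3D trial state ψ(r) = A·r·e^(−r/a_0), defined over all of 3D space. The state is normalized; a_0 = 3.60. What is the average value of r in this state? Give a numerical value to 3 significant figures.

⟨r⟩ ≈ 9.00

⟨r⟩ = ∫ r |ψ|² 4πr² dr over the full domain.
The ratio of the moment integral to the normalization integral gives ⟨r⟩ = 5·a_0/2.
With a_0 = 3.60, ⟨r⟩ = 9.000.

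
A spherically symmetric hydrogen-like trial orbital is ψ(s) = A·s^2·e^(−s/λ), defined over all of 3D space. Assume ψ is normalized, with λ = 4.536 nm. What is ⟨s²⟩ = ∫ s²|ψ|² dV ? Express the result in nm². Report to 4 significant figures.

⟨s^2⟩ ≈ 288.1 nm^2

The expectation value is the |ψ|²-weighted average of s^2: ∫ s^2|ψ|² 4πs² ds.
The ratio of the moment integral to the normalization integral gives ⟨s²⟩ = 14·λ^2.
With λ = 4.536, ⟨s^2⟩ = 288.05.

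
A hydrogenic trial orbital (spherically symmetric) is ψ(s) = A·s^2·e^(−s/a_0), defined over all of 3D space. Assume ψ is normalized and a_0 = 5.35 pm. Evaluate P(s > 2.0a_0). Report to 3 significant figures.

P ≈ 0.889

Integrate the radial probability density 4πs²|ψ|² over s > 2.0a_0.
Normalization gives A² = 1/(45·π·a_0^7/2).
Substituting u = s/a_0, A², 4π and the length scale all cancel in the ratio: P = ∫_{2.0}^{∞} u^6·e^(-2·u) du / ∫_{0}^{∞} u^6·e^(-2·u) du.
An antiderivative of u^6·e^(-2·u) is -(4·u^6 + 12·u^5 + 30·u^4 + 60·u^3 + 90·u^2 + 90·u + 45)·e^(-2·u)/8; evaluating from 2.0 to ∞ gives 2185·e^(-4)/8, while the full integral is 45/8.
This evaluates to P = 0.8893.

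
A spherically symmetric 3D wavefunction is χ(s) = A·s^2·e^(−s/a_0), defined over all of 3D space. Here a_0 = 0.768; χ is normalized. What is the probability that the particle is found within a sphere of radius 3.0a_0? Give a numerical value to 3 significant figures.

With dV = 4πs²ds, the probability is ∫|χ|² dV over s ≤ 3.0a_0.
Normalization gives A² = 1/(45·π·a_0^7/2).
Let u = s/a_0; then A², 4π and the length scale all cancel, so P = ∫_{0}^{3.0} u^6·e^(-2·u) du ÷ ∫_{0}^{∞} u^6·e^(-2·u) du.
With ∫ u^6·e^(-2·u) du = -(4·u^6 + 12·u^5 + 30·u^4 + 60·u^3 + 90·u^2 + 90·u + 45)·e^(-2·u)/8 + C, the region integral is ≈ 2.2145 and the full one is 45/8.
This evaluates to P = 0.3937.

P ≈ 0.394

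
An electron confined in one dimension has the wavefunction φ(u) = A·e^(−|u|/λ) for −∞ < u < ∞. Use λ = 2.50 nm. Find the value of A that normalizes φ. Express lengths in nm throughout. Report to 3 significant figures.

A ≈ 0.632 nm^(-1/2)

We need A² ∫|f|² du = 1, taking the integral from −∞ to ∞.
With ∫₀^∞ u^0 e^(−αu) du = 0!/α^1, the integral (without the A² prefactor) comes out to λ.
Hence A² = 1/[λ].
Plugging in λ = 2.50 yields A = 0.6325.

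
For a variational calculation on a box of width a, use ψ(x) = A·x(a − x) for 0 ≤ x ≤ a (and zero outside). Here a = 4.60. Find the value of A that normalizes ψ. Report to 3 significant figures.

A ≈ 0.121

Normalization requires ∫|ψ|² dx = 1, integrated from 0 to a.
Expanding the polynomial and integrating term by term, the integral (without the A² prefactor) comes out to a^5/30.
With a = 4.60: A² = 0.01457 and A = 0.1207.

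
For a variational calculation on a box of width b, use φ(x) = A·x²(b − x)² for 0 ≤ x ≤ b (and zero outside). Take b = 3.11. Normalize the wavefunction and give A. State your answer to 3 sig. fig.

We need A² ∫|f|² dx = 1, taking the integral from 0 to b.
Expanding the polynomial and integrating term by term, with φ = A·x²(b − x)², the integral evaluates to A²·[b^9/630].
Substituting b = 3.11 gives A² = 0.02315, so A = 0.1521.

A ≈ 0.152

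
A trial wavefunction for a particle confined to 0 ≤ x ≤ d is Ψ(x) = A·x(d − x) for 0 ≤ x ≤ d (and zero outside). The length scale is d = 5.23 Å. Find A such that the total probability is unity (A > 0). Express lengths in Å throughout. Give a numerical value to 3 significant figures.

Normalization requires ∫|Ψ|² dx = 1, integrated from 0 to d.
The integral (without the A² prefactor) comes out to d^5/30.
Hence A² = 1/[d^5/30].
With d = 5.23: A² = 0.007667 and A = 0.08756.

A ≈ 0.0876 Å^(-5/2)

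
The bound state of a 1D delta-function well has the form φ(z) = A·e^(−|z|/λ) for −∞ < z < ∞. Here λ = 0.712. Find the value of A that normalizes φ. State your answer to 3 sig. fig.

A ≈ 1.19

Normalization requires ∫|φ|² dz = 1, integrated from −∞ to ∞.
∫|φ|² dz = A²·(λ).
So A² = (λ)^(−1).
Substituting λ = 0.712 gives A² = 1.404, so A = 1.185.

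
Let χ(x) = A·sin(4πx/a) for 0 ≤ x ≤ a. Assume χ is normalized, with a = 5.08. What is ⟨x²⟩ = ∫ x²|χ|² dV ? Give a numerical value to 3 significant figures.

The expectation value is the |χ|²-weighted average of x^2: ∫ x^2|χ|² dx.
With ∫₀^a sin²(nπx/a) dx = a/2, since the A² factors cancel between numerator and denominator, ⟨x²⟩ = -a^2/(32·π^2) + a^2/3.
With a = 5.08, ⟨x^2⟩ = 8.520.

⟨x^2⟩ ≈ 8.52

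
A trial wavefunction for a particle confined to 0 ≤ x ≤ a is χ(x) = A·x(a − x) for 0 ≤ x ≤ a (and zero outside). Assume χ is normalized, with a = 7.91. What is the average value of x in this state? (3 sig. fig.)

⟨x⟩ ≈ 3.96

⟨x⟩ = ∫ x |χ|² dx over the full domain.
Expanding the polynomial and integrating term by term, evaluating both integrals, ⟨x⟩ = a/2.
With a = 7.91, ⟨x⟩ = 3.955.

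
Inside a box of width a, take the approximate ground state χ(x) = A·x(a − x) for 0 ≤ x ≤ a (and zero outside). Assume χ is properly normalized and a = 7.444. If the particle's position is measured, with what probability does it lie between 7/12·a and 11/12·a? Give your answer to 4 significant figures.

P = ∫_{7/12·a}^{11/12·a} |χ(x)|² dx.
Since A² = 1/(a^5/30), this is the region integral divided by the full normalization integral.
Let u = x/a; then A² and the length scale cancel, so P = ∫_{7/12}^{11/12} u^2·(1 - u)^2 du ÷ ∫_{0}^{1} u^2·(1 - u)^2 du.
An antiderivative of u^2·(1 - u)^2 is u^3·(6·u^2 - 15·u + 10)/30; evaluating from 7/12 to 11/12 gives ≈ 0.0113844, while the full integral is 1/30.
Evaluating gives P = 0.34153.

P ≈ 0.3415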